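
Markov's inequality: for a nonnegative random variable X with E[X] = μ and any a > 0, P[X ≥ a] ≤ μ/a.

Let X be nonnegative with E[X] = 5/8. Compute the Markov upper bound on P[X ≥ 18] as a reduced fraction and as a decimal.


μ = E[X] = 5/8, a = 18.
Markov: P[X ≥ 18] ≤ μ/a = (5/8)/18 = 5/144.
Numerically: ≈ 0.03472.
(Since a = 18 > μ = 0.62500, the bound 5/144 is < 1 and informative.)

P[X ≥ 18] ≤ 5/144 ≈ 0.03472.


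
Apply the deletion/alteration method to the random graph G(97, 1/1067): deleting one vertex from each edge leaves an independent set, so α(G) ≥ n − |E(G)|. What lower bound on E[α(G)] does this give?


E[|E(G)|] = C(97, 2)·p = 4656 · (1/1067) = 48/11.
E[α(G)] ≥ n − E[|E(G)|] = 97 − 48/11 = 1019/11.
Numerically: ≈ 92.6364.
(This is only a lower bound; the true E[α(G)] may be larger.)

E[α(G)] ≥ 1019/11 ≈ 92.6364.


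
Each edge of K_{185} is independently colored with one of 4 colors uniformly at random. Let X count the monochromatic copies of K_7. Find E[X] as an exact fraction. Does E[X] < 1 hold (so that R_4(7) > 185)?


E[X] = C(185, 7) · 4^{1 − 21} = 1311854301420 · 4^{−20} = 1311854301420/1099511627776.
As a reduced fraction: E[X] = 327963575355/274877906944 ≈ 1.193.
Is E[X] < 1? NO.
Since E[X] ≥ 1, the first-moment bound is inconclusive at n = 185; it does NOT by itself certify R_4(7) > 185.

E[X] = 327963575355/274877906944 ≈ 1.193; E[X] ≥ 1; first-moment method inconclusive here.


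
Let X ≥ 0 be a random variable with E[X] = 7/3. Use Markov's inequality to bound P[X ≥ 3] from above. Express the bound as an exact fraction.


μ = E[X] = 7/3, a = 3.
Markov: P[X ≥ 3] ≤ μ/a = (7/3)/3 = 7/9.
Numerically: ≈ 0.77778.
(Since a = 3 > μ = 2.33333, the bound 7/9 is < 1 and informative.)

P[X ≥ 3] ≤ 7/9 ≈ 0.77778.


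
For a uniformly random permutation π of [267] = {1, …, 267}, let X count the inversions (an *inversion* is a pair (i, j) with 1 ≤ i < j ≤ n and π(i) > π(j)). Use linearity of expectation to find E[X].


Write X = Σ X_I over the C(267, 2) = 35511 pairs i < j, with X_I the indicator of one inversion.
There are 35511 indicators.
For each fixed pair i < j, the values π(i) and π(j) are two distinct elements of {1, …, 267} in uniformly random order; by symmetry P[π(i) > π(j)] = 1/2.
By linearity: E[X] = 35511 · (1/2) = C(267, 2) · (1/2) = 35511/2 = 35511/2 ≈ 17755.5000.

E[X] = 35511/2 = 17755.5000.


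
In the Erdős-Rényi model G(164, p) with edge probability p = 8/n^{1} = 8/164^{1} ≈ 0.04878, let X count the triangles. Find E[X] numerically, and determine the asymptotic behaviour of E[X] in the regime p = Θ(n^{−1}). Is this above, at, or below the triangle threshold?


Number of potential triangles: C(164, 3) = 721764.
Each occurs with probability p³ ≈ (0.04878)³ ≈ 1.1607493e-04.
By linearity: E[X] = C(164, 3)·p³ ≈ 721764 · 1.1607493e-04 ≈ 83.77870.
Here α = 1, so p = 8/n is exactly at the triangle threshold p ~ 1/n. Asymptotically E[X] → c³/6 = 8³/6 = 256/3 ≈ 85.33333, a bounded constant. In this regime the triangle count is asymptotically Poisson(c³/6).

E[X] ≈ 83.77870; in regime p = Θ(1/n^{1}) E[X] stays bounded (at the triangle threshold p ~ 1/n).


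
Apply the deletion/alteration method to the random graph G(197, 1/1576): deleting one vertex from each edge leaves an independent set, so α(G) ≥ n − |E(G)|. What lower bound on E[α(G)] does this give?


E[|E(G)|] = C(197, 2)·p = 19306 · (1/1576) = 49/4.
E[α(G)] ≥ n − E[|E(G)|] = 197 − 49/4 = 739/4.
Numerically: ≈ 184.750.
(This is only a lower bound; the true E[α(G)] may be larger.)

E[α(G)] ≥ 739/4 ≈ 184.750.


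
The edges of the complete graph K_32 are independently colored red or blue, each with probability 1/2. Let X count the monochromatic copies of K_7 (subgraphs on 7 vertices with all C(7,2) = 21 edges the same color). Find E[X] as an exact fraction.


Let X = Σ_S X_S over the C(32, 7) = 3365856 subsets S of size 7, where X_S = 1 if the K_7 on S is monochromatic.
For a fixed S, the K_7 on S has C(7, 2) = 21 edges. P[all 21 edges red] = (1/2)^21, and likewise for blue, so P[monochromatic] = 2·(1/2)^21 = 2^{1 − 21} = 1/1048576.
By linearity of expectation: E[X] = C(32, 7) · 2^{1 − 21} = 3365856 · 1/1048576 = 105183/32768.
Numerically: E[X] ≈ 3.209930.

E[X] = C(32,7)·2^(1−C(7,2)) = 105183/32768 ≈ 3.209930.


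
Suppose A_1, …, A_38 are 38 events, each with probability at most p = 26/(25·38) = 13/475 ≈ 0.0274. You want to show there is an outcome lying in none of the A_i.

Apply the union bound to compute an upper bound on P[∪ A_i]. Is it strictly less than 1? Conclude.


Union bound: P[∪_{i=1}^{38} A_i] ≤ Σ_i P[A_i] ≤ 38·p = 38·(13/475) = 26/25.
Numerically: 26/25 ≈ 1.0400.
Is 26/25 < 1? NO.
Since the bound 26/25 is ≥ 1, the union bound is uninformative here; it does NOT by itself certify existence.

38·p = 26/25 ≈ 1.0400; existence NOT certified by the union bound.


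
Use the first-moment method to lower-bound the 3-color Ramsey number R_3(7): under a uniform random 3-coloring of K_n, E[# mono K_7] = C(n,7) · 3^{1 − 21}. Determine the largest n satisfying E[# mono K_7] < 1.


We need C(n, 7) · 3^{1 − 21} < 1, i.e. C(n, 7) < 3^{21 − 1} = 3486784401.
Check values of n near the boundary:
  n = 78: C(78, 7) = 2641902120; 2641902120 < 3486784401? YES
  n = 79: C(79, 7) = 2898753715; 2898753715 < 3486784401? YES
  n = 80: C(80, 7) = 3176716400; 3176716400 < 3486784401? YES
  n = 81: C(81, 7) = 3477216600; 3477216600 < 3486784401? YES
  n = 82: C(82, 7) = 3801756816; 3801756816 < 3486784401? NO
  n = 83: C(83, 7) = 4151918628; 4151918628 < 3486784401? NO
The largest n with C(n, 7) < 3486784401 is n = 81 (where E[X] = 42928600/43046721 ≈ 0.9972560). Hence R_3(7) > 81, i.e. R_3(7) ≥ 82.

Largest n = 81; hence R_3(7) > 81.


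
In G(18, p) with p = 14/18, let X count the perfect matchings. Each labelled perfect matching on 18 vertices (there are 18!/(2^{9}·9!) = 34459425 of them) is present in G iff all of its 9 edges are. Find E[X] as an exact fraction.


K_18 has 18!/(2^{9}·9!) = 34459425 labelled perfect matchings.
For each such perfect matching H, let X_H = 1 if all 9 edges of H are present in G. Then P[X_H = 1] = p^{9} = (7/9)^{9} = 40353607/387420489.
Summing the indicators: E[X] = Σ_H E[X_H] = 34459425 · p^{9} = 34459425 · 40353607/387420489 = 17167433257975/4782969.
Numerically: E[X] ≈ 3.5893e+06.

E[X] = 34459425 · (7/9)^{9} = 17167433257975/4782969 ≈ 3.5893e+06.


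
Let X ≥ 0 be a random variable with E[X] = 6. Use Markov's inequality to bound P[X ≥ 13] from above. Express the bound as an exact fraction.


μ = E[X] = 6, a = 13.
Markov: P[X ≥ 13] ≤ μ/a = (6)/13 = 6/13.
Numerically: ≈ 0.46154.
(Since a = 13 > μ = 6.00000, the bound 6/13 is < 1 and informative.)

P[X ≥ 13] ≤ 6/13 ≈ 0.46154.


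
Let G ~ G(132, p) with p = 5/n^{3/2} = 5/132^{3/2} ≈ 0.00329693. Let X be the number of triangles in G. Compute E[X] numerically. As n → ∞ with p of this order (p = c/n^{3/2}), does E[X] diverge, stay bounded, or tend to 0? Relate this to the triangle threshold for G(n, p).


Number of potential triangles: C(132, 3) = 374660.
Each occurs with probability p³ ≈ (0.00329693)³ ≈ 3.58366432e-08.
By linearity: E[X] = C(132, 3)·p³ ≈ 374660 · 3.58366432e-08 ≈ 0.013427.
Since α = 3/2 > 1, p = c/n^{3/2} = o(1/n) is below the triangle threshold p ~ 1/n. Asymptotically E[X] ~ (c³/6)·n^{3(1−α)} = (5³/6)·n^{-1.5} → 0, so by Markov's inequality G has no triangles w.h.p.

E[X] ≈ 0.013427; in regime p = Θ(1/n^{3/2}) E[X] tends to 0 (below the triangle threshold p ~ 1/n).


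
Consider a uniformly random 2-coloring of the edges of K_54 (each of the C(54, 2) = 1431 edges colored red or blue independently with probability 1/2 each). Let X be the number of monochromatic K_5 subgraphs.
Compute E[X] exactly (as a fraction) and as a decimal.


Let X = Σ_S X_S over the C(54, 5) = 3162510 subsets S of size 5, where X_S = 1 if the K_5 on S is monochromatic.
For a fixed S, the K_5 on S has C(5, 2) = 10 edges. P[all 10 edges red] = (1/2)^10, and likewise for blue, so P[monochromatic] = 2·(1/2)^10 = 2^{1 − 10} = 1/512.
By linearity of expectation: E[X] = C(54, 5) · 2^{1 − 10} = 3162510 · 1/512 = 1581255/256.
Numerically: E[X] ≈ 6176.7773.

E[X] = C(54,5)·2^(1−C(5,2)) = 1581255/256 ≈ 6176.7773.


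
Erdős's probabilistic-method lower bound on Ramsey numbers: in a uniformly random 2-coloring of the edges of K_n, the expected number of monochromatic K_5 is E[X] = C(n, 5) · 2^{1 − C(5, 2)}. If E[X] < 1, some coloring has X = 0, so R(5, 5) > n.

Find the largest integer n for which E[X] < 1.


We need C(n, 5) · 2^{1 − 10} < 1, i.e. C(n, 5) < 2^{10 − 1} = 512.
Check values of n near the boundary:
  n = 7: C(7, 5) = 21; 21 < 512? YES
  n = 8: C(8, 5) = 56; 56 < 512? YES
  n = 9: C(9, 5) = 126; 126 < 512? YES
  n = 10: C(10, 5) = 252; 252 < 512? YES
  n = 11: C(11, 5) = 462; 462 < 512? YES
  n = 12: C(12, 5) = 792; 792 < 512? NO
The largest n with C(n, 5) < 512 is n = 11 (where E[X] = 231/256 ≈ 0.902344). Hence R(5, 5) > 11, i.e. R(5, 5) ≥ 12.

Largest n = 11; hence R(5, 5) > 11.


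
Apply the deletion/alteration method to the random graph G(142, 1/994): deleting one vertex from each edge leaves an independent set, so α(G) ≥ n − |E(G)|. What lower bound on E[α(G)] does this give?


E[|E(G)|] = C(142, 2)·p = 10011 · (1/994) = 141/14.
E[α(G)] ≥ n − E[|E(G)|] = 142 − 141/14 = 1847/14.
Numerically: ≈ 131.9286.
(This is only a lower bound; the true E[α(G)] may be larger.)

E[α(G)] ≥ 1847/14 ≈ 131.9286.


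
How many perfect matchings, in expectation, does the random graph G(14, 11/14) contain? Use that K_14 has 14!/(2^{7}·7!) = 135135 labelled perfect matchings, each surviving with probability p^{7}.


K_14 has 14!/(2^{7}·7!) = 135135 labelled perfect matchings.
For each such perfect matching H, let X_H = 1 if all 7 edges of H are present in G. Then P[X_H = 1] = p^{7} = (11/14)^{7} = 19487171/105413504.
By linearity of expectation: E[X] = Σ_H E[X_H] = 135135 · p^{7} = 135135 · 19487171/105413504 = 376199836155/15059072.
Numerically: E[X] ≈ 2.498e+04.

E[X] = 135135 · (11/14)^{7} = 376199836155/15059072 ≈ 2.498e+04.


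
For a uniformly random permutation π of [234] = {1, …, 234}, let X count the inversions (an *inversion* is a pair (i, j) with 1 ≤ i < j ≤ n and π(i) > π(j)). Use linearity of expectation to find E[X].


Write X = Σ X_I over the C(234, 2) = 27261 pairs i < j, with X_I the indicator of one inversion.
There are 27261 indicators.
For each fixed pair i < j, the values π(i) and π(j) are two distinct elements of {1, …, 234} in uniformly random order; by symmetry P[π(i) > π(j)] = 1/2.
By linearity: E[X] = 27261 · (1/2) = C(234, 2) · (1/2) = 27261/2 = 27261/2 ≈ 13630.50000.

E[X] = 27261/2 = 13630.50000.


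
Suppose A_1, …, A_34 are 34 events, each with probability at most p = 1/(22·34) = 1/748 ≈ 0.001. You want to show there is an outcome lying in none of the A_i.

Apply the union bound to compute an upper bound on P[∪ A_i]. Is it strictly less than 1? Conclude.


Union bound: P[∪_{i=1}^{34} A_i] ≤ Σ_i P[A_i] ≤ 34·p = 34·(1/748) = 1/22.
Numerically: 1/22 ≈ 0.045.
Is 1/22 < 1? YES.
Since P[∪ A_i] ≤ 1/22 < 1, the complement has P[∩ A_i^c] ≥ 1 − 1/22 = 21/22 > 0, so some outcome avoids every A_i.

34·p = 1/22 ≈ 0.045; existence CERTIFIED by the union bound.


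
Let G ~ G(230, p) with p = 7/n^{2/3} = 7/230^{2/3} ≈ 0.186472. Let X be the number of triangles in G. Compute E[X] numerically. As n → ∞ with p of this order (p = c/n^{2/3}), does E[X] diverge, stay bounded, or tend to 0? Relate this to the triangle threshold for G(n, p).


Number of potential triangles: C(230, 3) = 2001460.
Each occurs with probability p³ ≈ (0.186472)³ ≈ 6.48393195e-03.
By linearity: E[X] = C(230, 3)·p³ ≈ 2001460 · 6.48393195e-03 ≈ 12977.330435.
Since α = 2/3 < 1, p = c/n^{2/3} ≫ 1/n is above the triangle threshold p ~ 1/n. Asymptotically E[X] ~ (c³/6)·n^{3(1−α)} = (7³/6)·n^{1} → ∞; triangles are abundant w.h.p.

E[X] ≈ 12977.330435; in regime p = Θ(1/n^{2/3}) E[X] diverges (above the triangle threshold p ~ 1/n).


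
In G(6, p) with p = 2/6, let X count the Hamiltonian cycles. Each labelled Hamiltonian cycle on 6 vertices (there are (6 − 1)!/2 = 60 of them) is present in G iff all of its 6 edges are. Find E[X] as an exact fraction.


K_6 has (6 − 1)!/2 = 60 labelled Hamiltonian cycles.
For each such Hamiltonian cycle H, let X_H = 1 if all 6 edges of H are present in G. Then P[X_H = 1] = p^{6} = (1/3)^{6} = 1/729.
By linearity of expectation: E[X] = Σ_H E[X_H] = 60 · p^{6} = 60 · 1/729 = 20/243.
Numerically: E[X] ≈ 0.0823.

E[X] = 60 · (1/3)^{6} = 20/243 ≈ 0.0823.


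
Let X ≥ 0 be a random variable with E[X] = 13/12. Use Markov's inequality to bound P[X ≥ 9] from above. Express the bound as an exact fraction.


μ = E[X] = 13/12, a = 9.
Markov: P[X ≥ 9] ≤ μ/a = (13/12)/9 = 13/108.
Numerically: ≈ 0.12037.
(Since a = 9 > μ = 1.08333, the bound 13/108 is < 1 and informative.)

P[X ≥ 9] ≤ 13/108 ≈ 0.12037.


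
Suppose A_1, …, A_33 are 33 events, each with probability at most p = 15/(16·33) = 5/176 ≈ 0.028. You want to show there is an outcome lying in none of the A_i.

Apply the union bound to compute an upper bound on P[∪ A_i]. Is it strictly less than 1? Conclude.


Union bound: P[∪_{i=1}^{33} A_i] ≤ Σ_i P[A_i] ≤ 33·p = 33·(5/176) = 15/16.
Numerically: 15/16 ≈ 0.938.
Is 15/16 < 1? YES.
Since P[∪ A_i] ≤ 15/16 < 1, the complement has P[∩ A_i^c] ≥ 1 − 15/16 = 1/16 > 0, so some outcome avoids every A_i.

33·p = 15/16 ≈ 0.938; existence CERTIFIED by the union bound.


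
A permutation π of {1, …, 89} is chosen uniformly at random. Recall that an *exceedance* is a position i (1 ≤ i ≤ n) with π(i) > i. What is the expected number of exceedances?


Write X = Σ_{i=1}^{89} X_i, where X_i = 1_{π(i) > i}.
For each fixed i, π(i) is uniform over {1, …, 89} (marginal of a uniform permutation), so P[π(i) > i] = (n − i)/n. Summing: Σ_{i=1}^{89} (n − i)/n = (0 + 1 + … + 88)/89 = 89(89 − 1)/(2·89) = (89 − 1)/2.
Hence E[X] = Σ_{i=1}^{89} (89 − i)/89 = 44 ≈ 44.000.

E[X] = 44 = 44.000.


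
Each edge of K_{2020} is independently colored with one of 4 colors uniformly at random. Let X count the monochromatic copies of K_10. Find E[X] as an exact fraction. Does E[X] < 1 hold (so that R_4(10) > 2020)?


E[X] = C(2020, 10) · 4^{1 − 45} = 304832018578739931133653656 · 4^{−44} = 304832018578739931133653656/309485009821345068724781056.
As a reduced fraction: E[X] = 38104002322342491391706707/38685626227668133590597632 ≈ 0.985.
Is E[X] < 1? YES.
Since E[X] < 1, there exists a 4-coloring of K_{2020} with no monochromatic K_10; hence R_4(10) > 2020.

E[X] = 38104002322342491391706707/38685626227668133590597632 ≈ 0.985; E[X] < 1, so R_4(10) > 2020.


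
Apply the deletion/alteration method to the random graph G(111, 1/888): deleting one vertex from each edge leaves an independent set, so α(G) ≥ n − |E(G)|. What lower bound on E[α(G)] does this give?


E[|E(G)|] = C(111, 2)·p = 6105 · (1/888) = 55/8.
E[α(G)] ≥ n − E[|E(G)|] = 111 − 55/8 = 833/8.
Numerically: ≈ 104.125.
(This is only a lower bound; the true E[α(G)] may be larger.)

E[α(G)] ≥ 833/8 ≈ 104.125.


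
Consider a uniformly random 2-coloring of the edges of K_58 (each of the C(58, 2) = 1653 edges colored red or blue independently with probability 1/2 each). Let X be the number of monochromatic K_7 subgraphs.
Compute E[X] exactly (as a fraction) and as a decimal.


Let X = Σ_S X_S over the C(58, 7) = 300674088 subsets S of size 7, where X_S = 1 if the K_7 on S is monochromatic.
For a fixed S, the K_7 on S has C(7, 2) = 21 edges. P[all 21 edges red] = (1/2)^21, and likewise for blue, so P[monochromatic] = 2·(1/2)^21 = 2^{1 − 21} = 1/1048576.
Summing: E[X] = C(58, 7) · 2^{1 − 21} = 300674088 · 1/1048576 = 37584261/131072.
Numerically: E[X] ≈ 286.745.

E[X] = C(58,7)·2^(1−C(7,2)) = 37584261/131072 ≈ 286.745.


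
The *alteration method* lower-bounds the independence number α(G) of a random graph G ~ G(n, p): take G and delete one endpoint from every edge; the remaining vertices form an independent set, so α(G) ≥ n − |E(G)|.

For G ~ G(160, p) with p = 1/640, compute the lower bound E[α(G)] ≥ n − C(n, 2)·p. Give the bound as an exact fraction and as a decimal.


E[|E(G)|] = C(160, 2)·p = 12720 · (1/640) = 159/8.
E[α(G)] ≥ n − E[|E(G)|] = 160 − 159/8 = 1121/8.
Numerically: ≈ 140.125000.
(This is only a lower bound; the true E[α(G)] may be larger.)

E[α(G)] ≥ 1121/8 ≈ 140.125000.


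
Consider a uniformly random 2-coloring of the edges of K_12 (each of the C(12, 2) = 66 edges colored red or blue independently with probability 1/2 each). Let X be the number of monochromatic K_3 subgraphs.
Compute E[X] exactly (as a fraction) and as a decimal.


Let X = Σ_S X_S over the C(12, 3) = 220 subsets S of size 3, where X_S = 1 if the K_3 on S is monochromatic.
For a fixed S, the K_3 on S has C(3, 2) = 3 edges. P[all 3 edges red] = (1/2)^3, and likewise for blue, so P[monochromatic] = 2·(1/2)^3 = 2^{1 − 3} = 1/4.
By linearity of expectation: E[X] = C(12, 3) · 2^{1 − 3} = 220 · 1/4 = 55.
Numerically: E[X] ≈ 55.000.

E[X] = C(12,3)·2^(1−C(3,2)) = 55 ≈ 55.000.


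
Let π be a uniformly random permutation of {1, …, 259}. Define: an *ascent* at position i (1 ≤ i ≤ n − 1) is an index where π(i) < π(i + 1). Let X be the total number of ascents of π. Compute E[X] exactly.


Write X = Σ X_I over i = 1, …, 258, with X_I the indicator of one ascent.
There are 258 indicators.
For each fixed i, the pair (π(i), π(i+1)) is a uniformly random ordered pair of distinct values from {1, …, 259}; by symmetry P[π(i) < π(i+1)] = 1/2.
By linearity: E[X] = 258 · (1/2) = (259 − 1) · (1/2) = 129 ≈ 129.0000.

E[X] = 129 = 129.0000.


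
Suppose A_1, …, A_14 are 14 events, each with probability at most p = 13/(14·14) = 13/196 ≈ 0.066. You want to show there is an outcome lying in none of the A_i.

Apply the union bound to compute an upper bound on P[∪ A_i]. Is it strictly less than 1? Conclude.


Union bound: P[∪_{i=1}^{14} A_i] ≤ Σ_i P[A_i] ≤ 14·p = 14·(13/196) = 13/14.
Numerically: 13/14 ≈ 0.929.
Is 13/14 < 1? YES.
Since P[∪ A_i] ≤ 13/14 < 1, the complement has P[∩ A_i^c] ≥ 1 − 13/14 = 1/14 > 0, so some outcome avoids every A_i.

14·p = 13/14 ≈ 0.929; existence CERTIFIED by the union bound.


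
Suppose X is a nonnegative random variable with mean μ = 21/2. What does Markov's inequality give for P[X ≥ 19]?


μ = E[X] = 21/2, a = 19.
Markov: P[X ≥ 19] ≤ μ/a = (21/2)/19 = 21/38.
Numerically: ≈ 0.55263.
(Since a = 19 > μ = 10.50000, the bound 21/38 is < 1 and informative.)

P[X ≥ 19] ≤ 21/38 ≈ 0.55263.


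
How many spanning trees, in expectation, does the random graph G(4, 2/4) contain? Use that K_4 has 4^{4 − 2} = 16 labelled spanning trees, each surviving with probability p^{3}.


K_4 has 4^{4 − 2} = 16 labelled spanning trees.
For each such spanning tree H, let X_H = 1 if all 3 edges of H are present in G. Then P[X_H = 1] = p^{3} = (1/2)^{3} = 1/8.
By linearity of expectation: E[X] = Σ_H E[X_H] = 16 · p^{3} = 16 · 1/8 = 2.
Numerically: E[X] ≈ 2.

E[X] = 16 · (1/2)^{3} = 2 ≈ 2.


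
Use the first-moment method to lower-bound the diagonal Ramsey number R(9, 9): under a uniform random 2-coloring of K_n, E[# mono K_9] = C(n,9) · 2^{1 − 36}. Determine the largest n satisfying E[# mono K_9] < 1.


We need C(n, 9) · 2^{1 − 36} < 1, i.e. C(n, 9) < 2^{36 − 1} = 34359738368.
Check values of n near the boundary:
  n = 60: C(60, 9) = 14783142660; 14783142660 < 34359738368? YES
  n = 61: C(61, 9) = 17341763505; 17341763505 < 34359738368? YES
  n = 62: C(62, 9) = 20286591270; 20286591270 < 34359738368? YES
  n = 63: C(63, 9) = 23667689815; 23667689815 < 34359738368? YES
  n = 64: C(64, 9) = 27540584512; 27540584512 < 34359738368? YES
  n = 65: C(65, 9) = 31966749880; 31966749880 < 34359738368? YES
  n = 66: C(66, 9) = 37014131440; 37014131440 < 34359738368? NO
  n = 67: C(67, 9) = 42757703560; 42757703560 < 34359738368? NO
  n = 68: C(68, 9) = 49280065120; 49280065120 < 34359738368? NO
The largest n with C(n, 9) < 34359738368 is n = 65 (where E[X] = 3995843735/4294967296 ≈ 0.930). Hence R(9, 9) > 65, i.e. R(9, 9) ≥ 66.

Largest n = 65; hence R(9, 9) > 65.


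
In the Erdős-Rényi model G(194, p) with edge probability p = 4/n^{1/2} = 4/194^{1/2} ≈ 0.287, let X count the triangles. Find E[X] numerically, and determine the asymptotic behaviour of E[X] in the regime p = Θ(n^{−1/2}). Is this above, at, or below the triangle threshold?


Number of potential triangles: C(194, 3) = 1198144.
Each occurs with probability p³ ≈ (0.287)³ ≈ 2.36852e-02.
By linearity: E[X] = C(194, 3)·p³ ≈ 1198144 · 2.36852e-02 ≈ 28378.301.
Since α = 1/2 < 1, p = c/n^{1/2} ≫ 1/n is above the triangle threshold p ~ 1/n. Asymptotically E[X] ~ (c³/6)·n^{3(1−α)} = (4³/6)·n^{1.5} → ∞; triangles are abundant w.h.p.

E[X] ≈ 28378.301; in regime p = Θ(1/n^{1/2}) E[X] diverges (above the triangle threshold p ~ 1/n).


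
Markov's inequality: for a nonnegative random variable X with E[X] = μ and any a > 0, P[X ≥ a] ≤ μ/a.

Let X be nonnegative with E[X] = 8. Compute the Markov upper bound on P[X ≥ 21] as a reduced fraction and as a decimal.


μ = E[X] = 8, a = 21.
Markov: P[X ≥ 21] ≤ μ/a = (8)/21 = 8/21.
Numerically: ≈ 0.380952.
(Since a = 21 > μ = 8.000000, the bound 8/21 is < 1 and informative.)

P[X ≥ 21] ≤ 8/21 ≈ 0.380952.


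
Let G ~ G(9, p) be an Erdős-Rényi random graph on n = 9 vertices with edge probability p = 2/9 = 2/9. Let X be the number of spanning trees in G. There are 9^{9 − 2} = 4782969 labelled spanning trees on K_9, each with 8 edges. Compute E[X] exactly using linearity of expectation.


K_9 has 9^{9 − 2} = 4782969 labelled spanning trees.
For each such spanning tree H, let X_H = 1 if all 8 edges of H are present in G. Then P[X_H = 1] = p^{8} = (2/9)^{8} = 256/43046721.
By linearity of expectation: E[X] = Σ_H E[X_H] = 4782969 · p^{8} = 4782969 · 256/43046721 = 256/9.
Numerically: E[X] ≈ 28.444.

E[X] = 4782969 · (2/9)^{8} = 256/9 ≈ 28.444.


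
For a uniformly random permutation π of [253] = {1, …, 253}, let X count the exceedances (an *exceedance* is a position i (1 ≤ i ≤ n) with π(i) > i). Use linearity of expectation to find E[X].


Write X = Σ_{i=1}^{253} X_i, where X_i = 1_{π(i) > i}.
For each fixed i, π(i) is uniform over {1, …, 253} (marginal of a uniform permutation), so P[π(i) > i] = (n − i)/n. Summing: Σ_{i=1}^{253} (n − i)/n = (0 + 1 + … + 252)/253 = 253(253 − 1)/(2·253) = (253 − 1)/2.
Hence E[X] = Σ_{i=1}^{253} (253 − i)/253 = 126 ≈ 126.000000.

E[X] = 126 = 126.000000.


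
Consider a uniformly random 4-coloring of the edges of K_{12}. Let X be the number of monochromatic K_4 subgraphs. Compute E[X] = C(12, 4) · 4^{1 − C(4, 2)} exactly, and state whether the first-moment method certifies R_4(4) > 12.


E[X] = C(12, 4) · 4^{1 − 6} = 495 · 4^{−5} = 495/1024.
As a reduced fraction: E[X] = 495/1024 ≈ 0.4833984.
Is E[X] < 1? YES.
Since E[X] < 1, there exists a 4-coloring of K_{12} with no monochromatic K_4; hence R_4(4) > 12.

E[X] = 495/1024 ≈ 0.4833984; E[X] < 1, so R_4(4) > 12.


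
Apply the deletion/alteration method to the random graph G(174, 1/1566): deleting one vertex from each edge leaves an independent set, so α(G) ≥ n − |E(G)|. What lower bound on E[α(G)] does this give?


E[|E(G)|] = C(174, 2)·p = 15051 · (1/1566) = 173/18.
E[α(G)] ≥ n − E[|E(G)|] = 174 − 173/18 = 2959/18.
Numerically: ≈ 164.38889.
(This is only a lower bound; the true E[α(G)] may be larger.)

E[α(G)] ≥ 2959/18 ≈ 164.38889.


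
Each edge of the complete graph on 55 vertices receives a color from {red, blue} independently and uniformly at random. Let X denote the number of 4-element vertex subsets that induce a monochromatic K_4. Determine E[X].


Let X = Σ_S X_S over the C(55, 4) = 341055 subsets S of size 4, where X_S = 1 if the K_4 on S is monochromatic.
For a fixed S, the K_4 on S has C(4, 2) = 6 edges. P[all 6 edges red] = (1/2)^6, and likewise for blue, so P[monochromatic] = 2·(1/2)^6 = 2^{1 − 6} = 1/32.
Summing: E[X] = C(55, 4) · 2^{1 − 6} = 341055 · 1/32 = 341055/32.
Numerically: E[X] ≈ 10657.9688.

E[X] = C(55,4)·2^(1−C(4,2)) = 341055/32 ≈ 10657.9688.


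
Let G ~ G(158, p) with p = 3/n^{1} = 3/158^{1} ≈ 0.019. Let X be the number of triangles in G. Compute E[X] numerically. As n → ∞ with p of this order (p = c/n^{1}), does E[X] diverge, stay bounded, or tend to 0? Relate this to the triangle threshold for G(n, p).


Number of potential triangles: C(158, 3) = 644956.
Each occurs with probability p³ ≈ (0.019)³ ≈ 6.84530e-06.
By linearity: E[X] = C(158, 3)·p³ ≈ 644956 · 6.84530e-06 ≈ 4.415.
Here α = 1, so p = 3/n is exactly at the triangle threshold p ~ 1/n. Asymptotically E[X] → c³/6 = 3³/6 = 9/2 ≈ 4.500, a bounded constant. In this regime the triangle count is asymptotically Poisson(c³/6).

E[X] ≈ 4.415; in regime p = Θ(1/n^{1}) E[X] stays bounded (at the triangle threshold p ~ 1/n).


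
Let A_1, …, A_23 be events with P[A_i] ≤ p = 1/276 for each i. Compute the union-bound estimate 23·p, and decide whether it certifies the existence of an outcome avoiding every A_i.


Union bound: P[∪_{i=1}^{23} A_i] ≤ Σ_i P[A_i] ≤ 23·p = 23·(1/276) = 1/12.
Numerically: 1/12 ≈ 0.0833333.
Is 1/12 < 1? YES.
Since P[∪ A_i] ≤ 1/12 < 1, the complement has P[∩ A_i^c] ≥ 1 − 1/12 = 11/12 > 0, so some outcome avoids every A_i.

23·p = 1/12 ≈ 0.0833333; existence CERTIFIED by the union bound.


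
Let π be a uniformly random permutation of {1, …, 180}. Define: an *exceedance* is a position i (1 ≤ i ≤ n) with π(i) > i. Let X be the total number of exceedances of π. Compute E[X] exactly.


Write X = Σ_{i=1}^{180} X_i, where X_i = 1_{π(i) > i}.
For each fixed i, π(i) is uniform over {1, …, 180} (marginal of a uniform permutation), so P[π(i) > i] = (n − i)/n. Summing: Σ_{i=1}^{180} (n − i)/n = (0 + 1 + … + 179)/180 = 180(180 − 1)/(2·180) = (180 − 1)/2.
Hence E[X] = Σ_{i=1}^{180} (180 − i)/180 = 179/2 ≈ 89.500.

E[X] = 179/2 = 89.500.


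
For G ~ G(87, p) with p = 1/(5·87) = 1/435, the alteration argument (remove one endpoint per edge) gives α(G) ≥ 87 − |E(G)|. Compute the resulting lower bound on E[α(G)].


E[|E(G)|] = C(87, 2)·p = 3741 · (1/435) = 43/5.
E[α(G)] ≥ n − E[|E(G)|] = 87 − 43/5 = 392/5.
Numerically: ≈ 78.40000.
(This is only a lower bound; the true E[α(G)] may be larger.)

E[α(G)] ≥ 392/5 ≈ 78.40000.


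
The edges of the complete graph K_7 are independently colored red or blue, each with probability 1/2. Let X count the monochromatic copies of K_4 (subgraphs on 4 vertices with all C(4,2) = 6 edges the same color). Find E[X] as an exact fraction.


Let X = Σ_S X_S over the C(7, 4) = 35 subsets S of size 4, where X_S = 1 if the K_4 on S is monochromatic.
For a fixed S, the K_4 on S has C(4, 2) = 6 edges. P[all 6 edges red] = (1/2)^6, and likewise for blue, so P[monochromatic] = 2·(1/2)^6 = 2^{1 − 6} = 1/32.
By linearity of expectation: E[X] = C(7, 4) · 2^{1 − 6} = 35 · 1/32 = 35/32.
Numerically: E[X] ≈ 1.093750.

E[X] = C(7,4)·2^(1−C(4,2)) = 35/32 ≈ 1.093750.


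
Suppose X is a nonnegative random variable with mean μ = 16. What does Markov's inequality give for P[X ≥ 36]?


μ = E[X] = 16, a = 36.
Markov: P[X ≥ 36] ≤ μ/a = (16)/36 = 4/9.
Numerically: ≈ 0.4444.
(Since a = 36 > μ = 16.0000, the bound 4/9 is < 1 and informative.)

P[X ≥ 36] ≤ 4/9 ≈ 0.4444.


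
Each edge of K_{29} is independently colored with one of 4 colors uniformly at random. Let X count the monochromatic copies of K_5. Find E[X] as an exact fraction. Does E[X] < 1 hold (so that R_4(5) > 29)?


E[X] = C(29, 5) · 4^{1 − 10} = 118755 · 4^{−9} = 118755/262144.
As a reduced fraction: E[X] = 118755/262144 ≈ 0.453014.
Is E[X] < 1? YES.
Since E[X] < 1, there exists a 4-coloring of K_{29} with no monochromatic K_5; hence R_4(5) > 29.

E[X] = 118755/262144 ≈ 0.453014; E[X] < 1, so R_4(5) > 29.


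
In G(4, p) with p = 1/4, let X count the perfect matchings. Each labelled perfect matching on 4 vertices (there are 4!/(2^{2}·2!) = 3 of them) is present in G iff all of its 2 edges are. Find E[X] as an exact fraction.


K_4 has 4!/(2^{2}·2!) = 3 labelled perfect matchings.
For each such perfect matching H, let X_H = 1 if all 2 edges of H are present in G. Then P[X_H = 1] = p^{2} = (1/4)^{2} = 1/16.
By linearity of expectation: E[X] = Σ_H E[X_H] = 3 · p^{2} = 3 · 1/16 = 3/16.
Numerically: E[X] ≈ 0.1875.

E[X] = 3 · (1/4)^{2} = 3/16 ≈ 0.1875.


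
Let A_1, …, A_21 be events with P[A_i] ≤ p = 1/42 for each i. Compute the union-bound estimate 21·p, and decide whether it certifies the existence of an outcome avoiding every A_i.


Union bound: P[∪_{i=1}^{21} A_i] ≤ Σ_i P[A_i] ≤ 21·p = 21·(1/42) = 1/2.
Numerically: 1/2 ≈ 0.50000.
Is 1/2 < 1? YES.
Since P[∪ A_i] ≤ 1/2 < 1, the complement has P[∩ A_i^c] ≥ 1 − 1/2 = 1/2 > 0, so some outcome avoids every A_i.

21·p = 1/2 ≈ 0.50000; existence CERTIFIED by the union bound.


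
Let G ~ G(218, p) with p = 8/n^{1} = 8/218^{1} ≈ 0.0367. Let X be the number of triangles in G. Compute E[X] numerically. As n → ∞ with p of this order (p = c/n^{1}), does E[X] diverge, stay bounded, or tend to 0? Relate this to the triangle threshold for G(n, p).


Number of potential triangles: C(218, 3) = 1703016.
Each occurs with probability p³ ≈ (0.0367)³ ≈ 4.94197e-05.
By linearity: E[X] = C(218, 3)·p³ ≈ 1703016 · 4.94197e-05 ≈ 84.163.
Here α = 1, so p = 8/n is exactly at the triangle threshold p ~ 1/n. Asymptotically E[X] → c³/6 = 8³/6 = 256/3 ≈ 85.333, a bounded constant. In this regime the triangle count is asymptotically Poisson(c³/6).

E[X] ≈ 84.163; in regime p = Θ(1/n^{1}) E[X] stays bounded (at the triangle threshold p ~ 1/n).


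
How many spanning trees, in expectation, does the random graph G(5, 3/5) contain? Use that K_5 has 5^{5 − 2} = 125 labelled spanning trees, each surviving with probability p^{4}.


K_5 has 5^{5 − 2} = 125 labelled spanning trees.
For each such spanning tree H, let X_H = 1 if all 4 edges of H are present in G. Then P[X_H = 1] = p^{4} = (3/5)^{4} = 81/625.
Summing the indicators: E[X] = Σ_H E[X_H] = 125 · p^{4} = 125 · 81/625 = 81/5.
Numerically: E[X] ≈ 16.2.

E[X] = 125 · (3/5)^{4} = 81/5 ≈ 16.2.


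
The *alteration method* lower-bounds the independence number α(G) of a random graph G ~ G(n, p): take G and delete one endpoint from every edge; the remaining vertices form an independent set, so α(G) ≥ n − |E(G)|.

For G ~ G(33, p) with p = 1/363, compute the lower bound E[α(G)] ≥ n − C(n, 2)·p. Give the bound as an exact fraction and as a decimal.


E[|E(G)|] = C(33, 2)·p = 528 · (1/363) = 16/11.
E[α(G)] ≥ n − E[|E(G)|] = 33 − 16/11 = 347/11.
Numerically: ≈ 31.54545.
(This is only a lower bound; the true E[α(G)] may be larger.)

E[α(G)] ≥ 347/11 ≈ 31.54545.


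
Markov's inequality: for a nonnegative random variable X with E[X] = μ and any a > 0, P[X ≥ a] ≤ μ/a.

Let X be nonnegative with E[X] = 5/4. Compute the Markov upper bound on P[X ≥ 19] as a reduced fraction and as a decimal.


μ = E[X] = 5/4, a = 19.
Markov: P[X ≥ 19] ≤ μ/a = (5/4)/19 = 5/76.
Numerically: ≈ 0.0658.
(Since a = 19 > μ = 1.2500, the bound 5/76 is < 1 and informative.)

P[X ≥ 19] ≤ 5/76 ≈ 0.0658.


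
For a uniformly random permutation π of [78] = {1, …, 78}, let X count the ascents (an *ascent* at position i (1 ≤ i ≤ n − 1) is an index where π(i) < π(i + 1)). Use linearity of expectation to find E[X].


Write X = Σ X_I over i = 1, …, 77, with X_I the indicator of one ascent.
There are 77 indicators.
For each fixed i, the pair (π(i), π(i+1)) is a uniformly random ordered pair of distinct values from {1, …, 78}; by symmetry P[π(i) < π(i+1)] = 1/2.
By linearity: E[X] = 77 · (1/2) = (78 − 1) · (1/2) = 77/2 ≈ 38.50000.

E[X] = 77/2 = 38.50000.


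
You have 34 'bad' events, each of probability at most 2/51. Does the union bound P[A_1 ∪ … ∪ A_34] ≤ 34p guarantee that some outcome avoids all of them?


Union bound: P[∪_{i=1}^{34} A_i] ≤ Σ_i P[A_i] ≤ 34·p = 34·(2/51) = 4/3.
Numerically: 4/3 ≈ 1.3333333.
Is 4/3 < 1? NO.
Since the bound 4/3 is ≥ 1, the union bound is uninformative here; it does NOT by itself certify existence.

34·p = 4/3 ≈ 1.3333333; existence NOT certified by the union bound.


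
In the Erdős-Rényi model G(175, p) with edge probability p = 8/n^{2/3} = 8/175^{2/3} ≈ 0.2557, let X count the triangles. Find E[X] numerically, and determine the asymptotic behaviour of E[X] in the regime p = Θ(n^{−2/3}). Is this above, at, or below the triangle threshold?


Number of potential triangles: C(175, 3) = 877975.
Each occurs with probability p³ ≈ (0.2557)³ ≈ 1.6718367e-02.
By linearity: E[X] = C(175, 3)·p³ ≈ 877975 · 1.6718367e-02 ≈ 14678.30857.
Since α = 2/3 < 1, p = c/n^{2/3} ≫ 1/n is above the triangle threshold p ~ 1/n. Asymptotically E[X] ~ (c³/6)·n^{3(1−α)} = (8³/6)·n^{1} → ∞; triangles are abundant w.h.p.

E[X] ≈ 14678.30857; in regime p = Θ(1/n^{2/3}) E[X] diverges (above the triangle threshold p ~ 1/n).


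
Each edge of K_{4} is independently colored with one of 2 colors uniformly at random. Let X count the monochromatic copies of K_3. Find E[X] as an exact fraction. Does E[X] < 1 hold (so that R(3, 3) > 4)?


E[X] = C(4, 3) · 2^{1 − 3} = 4 · 2^{−2} = 4/4.
As a reduced fraction: E[X] = 1 ≈ 1.0000000.
Is E[X] < 1? NO.
Since E[X] ≥ 1, the first-moment bound is inconclusive at n = 4; it does NOT by itself certify R(3, 3) > 4.

E[X] = 1 ≈ 1.0000000; E[X] ≥ 1; first-moment method inconclusive here.


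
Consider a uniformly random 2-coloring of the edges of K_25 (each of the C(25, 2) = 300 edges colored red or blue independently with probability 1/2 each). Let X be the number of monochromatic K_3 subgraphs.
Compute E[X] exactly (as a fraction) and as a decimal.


Let X = Σ_S X_S over the C(25, 3) = 2300 subsets S of size 3, where X_S = 1 if the K_3 on S is monochromatic.
For a fixed S, the K_3 on S has C(3, 2) = 3 edges. P[all 3 edges red] = (1/2)^3, and likewise for blue, so P[monochromatic] = 2·(1/2)^3 = 2^{1 − 3} = 1/4.
By linearity of expectation: E[X] = C(25, 3) · 2^{1 − 3} = 2300 · 1/4 = 575.
Numerically: E[X] ≈ 575.000000.

E[X] = C(25,3)·2^(1−C(3,2)) = 575 ≈ 575.000000.


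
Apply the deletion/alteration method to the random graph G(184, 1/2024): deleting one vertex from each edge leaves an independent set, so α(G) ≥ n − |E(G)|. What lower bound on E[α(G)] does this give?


E[|E(G)|] = C(184, 2)·p = 16836 · (1/2024) = 183/22.
E[α(G)] ≥ n − E[|E(G)|] = 184 − 183/22 = 3865/22.
Numerically: ≈ 175.6818.
(This is only a lower bound; the true E[α(G)] may be larger.)

E[α(G)] ≥ 3865/22 ≈ 175.6818.


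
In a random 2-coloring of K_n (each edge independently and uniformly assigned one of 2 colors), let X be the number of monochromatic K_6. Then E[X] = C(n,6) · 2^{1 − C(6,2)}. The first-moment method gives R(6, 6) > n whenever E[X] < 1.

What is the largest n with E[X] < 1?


We need C(n, 6) · 2^{1 − 15} < 1, i.e. C(n, 6) < 2^{15 − 1} = 16384.
Check values of n near the boundary:
  n = 16: C(16, 6) = 8008; 8008 < 16384? YES
  n = 17: C(17, 6) = 12376; 12376 < 16384? YES
  n = 18: C(18, 6) = 18564; 18564 < 16384? NO
  n = 19: C(19, 6) = 27132; 27132 < 16384? NO
  n = 20: C(20, 6) = 38760; 38760 < 16384? NO
The largest n with C(n, 6) < 16384 is n = 17 (where E[X] = 1547/2048 ≈ 0.755371). Hence R(6, 6) > 17, i.e. R(6, 6) ≥ 18.

Largest n = 17; hence R(6, 6) > 17.


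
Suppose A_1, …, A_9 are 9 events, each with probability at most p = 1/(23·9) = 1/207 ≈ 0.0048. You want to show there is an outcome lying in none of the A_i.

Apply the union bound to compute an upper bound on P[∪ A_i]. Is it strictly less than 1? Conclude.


Union bound: P[∪_{i=1}^{9} A_i] ≤ Σ_i P[A_i] ≤ 9·p = 9·(1/207) = 1/23.
Numerically: 1/23 ≈ 0.0435.
Is 1/23 < 1? YES.
Since P[∪ A_i] ≤ 1/23 < 1, the complement has P[∩ A_i^c] ≥ 1 − 1/23 = 22/23 > 0, so some outcome avoids every A_i.

9·p = 1/23 ≈ 0.0435; existence CERTIFIED by the union bound.


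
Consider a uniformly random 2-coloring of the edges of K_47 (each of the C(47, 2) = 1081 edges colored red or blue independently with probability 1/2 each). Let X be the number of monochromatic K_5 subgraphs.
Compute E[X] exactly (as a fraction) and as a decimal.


Let X = Σ_S X_S over the C(47, 5) = 1533939 subsets S of size 5, where X_S = 1 if the K_5 on S is monochromatic.
For a fixed S, the K_5 on S has C(5, 2) = 10 edges. P[all 10 edges red] = (1/2)^10, and likewise for blue, so P[monochromatic] = 2·(1/2)^10 = 2^{1 − 10} = 1/512.
By linearity of expectation: E[X] = C(47, 5) · 2^{1 − 10} = 1533939 · 1/512 = 1533939/512.
Numerically: E[X] ≈ 2995.97461.

E[X] = C(47,5)·2^(1−C(5,2)) = 1533939/512 ≈ 2995.97461.


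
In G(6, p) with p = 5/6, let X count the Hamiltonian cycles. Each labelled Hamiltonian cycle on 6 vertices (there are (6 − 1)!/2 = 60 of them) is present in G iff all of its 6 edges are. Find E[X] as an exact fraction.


K_6 has (6 − 1)!/2 = 60 labelled Hamiltonian cycles.
For each such Hamiltonian cycle H, let X_H = 1 if all 6 edges of H are present in G. Then P[X_H = 1] = p^{6} = (5/6)^{6} = 15625/46656.
By linearity of expectation: E[X] = Σ_H E[X_H] = 60 · p^{6} = 60 · 15625/46656 = 78125/3888.
Numerically: E[X] ≈ 20.09.

E[X] = 60 · (5/6)^{6} = 78125/3888 ≈ 20.09.


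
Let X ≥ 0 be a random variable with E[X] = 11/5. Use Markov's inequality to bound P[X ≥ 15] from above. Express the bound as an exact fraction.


μ = E[X] = 11/5, a = 15.
Markov: P[X ≥ 15] ≤ μ/a = (11/5)/15 = 11/75.
Numerically: ≈ 0.14667.
(Since a = 15 > μ = 2.20000, the bound 11/75 is < 1 and informative.)

P[X ≥ 15] ≤ 11/75 ≈ 0.14667.


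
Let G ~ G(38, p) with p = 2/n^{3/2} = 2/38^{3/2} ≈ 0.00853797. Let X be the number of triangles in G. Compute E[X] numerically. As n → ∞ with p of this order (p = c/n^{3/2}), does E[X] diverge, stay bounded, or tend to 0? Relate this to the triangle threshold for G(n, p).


Number of potential triangles: C(38, 3) = 8436.
Each occurs with probability p³ ≈ (0.00853797)³ ≈ 6.22391714e-07.
By linearity: E[X] = C(38, 3)·p³ ≈ 8436 · 6.22391714e-07 ≈ 0.005250.
Since α = 3/2 > 1, p = c/n^{3/2} = o(1/n) is below the triangle threshold p ~ 1/n. Asymptotically E[X] ~ (c³/6)·n^{3(1−α)} = (2³/6)·n^{-1.5} → 0, so by Markov's inequality G has no triangles w.h.p.

E[X] ≈ 0.005250; in regime p = Θ(1/n^{3/2}) E[X] tends to 0 (below the triangle threshold p ~ 1/n).


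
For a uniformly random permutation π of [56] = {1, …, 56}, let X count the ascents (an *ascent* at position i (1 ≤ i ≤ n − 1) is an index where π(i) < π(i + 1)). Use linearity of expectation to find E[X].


Write X = Σ X_I over i = 1, …, 55, with X_I the indicator of one ascent.
There are 55 indicators.
For each fixed i, the pair (π(i), π(i+1)) is a uniformly random ordered pair of distinct values from {1, …, 56}; by symmetry P[π(i) < π(i+1)] = 1/2.
By linearity: E[X] = 55 · (1/2) = (56 − 1) · (1/2) = 55/2 ≈ 27.50000.

E[X] = 55/2 = 27.50000.


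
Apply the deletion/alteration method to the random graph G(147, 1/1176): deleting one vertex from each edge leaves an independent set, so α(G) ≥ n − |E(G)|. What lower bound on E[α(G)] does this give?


E[|E(G)|] = C(147, 2)·p = 10731 · (1/1176) = 73/8.
E[α(G)] ≥ n − E[|E(G)|] = 147 − 73/8 = 1103/8.
Numerically: ≈ 137.8750.
(This is only a lower bound; the true E[α(G)] may be larger.)

E[α(G)] ≥ 1103/8 ≈ 137.8750.
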